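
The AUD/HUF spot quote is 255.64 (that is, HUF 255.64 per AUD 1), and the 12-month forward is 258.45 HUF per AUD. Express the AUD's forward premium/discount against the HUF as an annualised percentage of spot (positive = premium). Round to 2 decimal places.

+1.10%

T = 1 year.
Period premium: (258.45 − 255.64)/255.64 = 0.0109920.
Annualise by dividing by T: 0.0109920 / 1 = 0.010992 → 1.10%.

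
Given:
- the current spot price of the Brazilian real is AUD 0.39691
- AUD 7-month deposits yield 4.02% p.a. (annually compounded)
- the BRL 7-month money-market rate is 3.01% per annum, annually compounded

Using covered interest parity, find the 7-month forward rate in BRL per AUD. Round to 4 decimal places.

T = 7/12 years.
Growth of 1 AUD over T: (1 + 0.0402)^(7/12) = 1.0232572.
BRL growth factor: (1 + 0.0301)^(7/12) = 1.0174498.
So F = 0.39691 × 1.0232572 / 1.0174498 = 0.3991755 (AUD/BRL).
Quoted the other way: 1/0.3991755 = 2.5052 BRL per AUD.

2.5052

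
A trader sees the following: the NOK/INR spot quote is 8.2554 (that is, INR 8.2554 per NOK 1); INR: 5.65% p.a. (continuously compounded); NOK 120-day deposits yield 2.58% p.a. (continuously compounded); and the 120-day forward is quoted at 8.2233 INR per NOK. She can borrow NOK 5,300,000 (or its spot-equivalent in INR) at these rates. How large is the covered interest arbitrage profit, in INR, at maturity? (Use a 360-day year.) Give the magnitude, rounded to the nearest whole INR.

T = 120/360 years.
Invest the NOK and cover forward: 5,300,000 × 1.0086370862 × 8.2233 = INR 43,959,924.36.
Convert at spot and invest in INR: 5,300,000 × 8.2554 × 1.0190117992 = INR 44,585,455.04.
The quoted forward undervalues NOK, so borrow NOK, convert to INR at spot, deposit the INR at 5.65%, and buy NOK forward at 8.2233 to cover the loan.
Arbitrage profit = |43,959,924.36 − 44,585,455.04| = INR 625,531.

INR 625,531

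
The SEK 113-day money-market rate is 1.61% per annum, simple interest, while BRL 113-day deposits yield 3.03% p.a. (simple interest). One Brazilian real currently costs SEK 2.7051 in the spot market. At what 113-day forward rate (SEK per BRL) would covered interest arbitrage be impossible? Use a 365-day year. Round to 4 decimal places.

T = 113/365 years.
SEK growth factor: 1 + 0.0161×113/365 = 1.0049844.
Growth of 1 BRL over T: 1 + 0.0303×113/365 = 1.0093805.
So F = 2.7051 × 1.0049844 / 1.0093805 = 2.693319 (SEK/BRL).

2.6933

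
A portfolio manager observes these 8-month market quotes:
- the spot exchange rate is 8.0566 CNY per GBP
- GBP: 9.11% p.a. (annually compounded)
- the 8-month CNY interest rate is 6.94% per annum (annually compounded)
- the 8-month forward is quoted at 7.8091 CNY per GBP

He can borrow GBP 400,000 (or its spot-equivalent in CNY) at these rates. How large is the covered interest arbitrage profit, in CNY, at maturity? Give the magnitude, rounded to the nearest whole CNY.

T = 8/12 years.
Route A — deposit GBP, sell forward: 400,000 × 1.059846664 × 7.8091 = CNY 3,310,579.43.
Route B — convert at spot, deposit CNY: 400,000 × 8.0566 × 1.045747383 = CNY 3,370,067.35.
The quoted forward undervalues GBP, so borrow GBP, convert to CNY at spot, deposit the CNY at 6.94%, and buy GBP forward at 7.8091 to cover the loan.
Arbitrage profit = |3,310,579.43 − 3,370,067.35| = CNY 59,488.

CNY 59,488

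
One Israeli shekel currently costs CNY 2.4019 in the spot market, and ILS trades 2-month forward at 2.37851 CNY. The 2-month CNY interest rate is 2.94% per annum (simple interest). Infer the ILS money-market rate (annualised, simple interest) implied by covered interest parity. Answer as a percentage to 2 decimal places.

T = 2/12 years.
By CIP, F/S equals the CNY-to-ILS growth ratio: 2.37851/2.4019 = 0.9902619.
CNY growth factor: 1 + 0.0294×2/12 = 1.004900.
That pins the ILS growth at 1.014782.
(1.014782 − 1)/T = 0.088692, i.e. 8.87%.

8.87%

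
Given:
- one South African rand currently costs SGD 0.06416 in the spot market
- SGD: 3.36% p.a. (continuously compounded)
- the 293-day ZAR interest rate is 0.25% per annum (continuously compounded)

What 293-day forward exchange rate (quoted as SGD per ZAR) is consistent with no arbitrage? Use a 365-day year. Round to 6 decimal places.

0.065782

T = 293/365 years.
SGD growth factor: e^(0.0336×293/365) = 1.0273391.
ZAR accumulates by e^(0.0025×293/365) = 1.0020089.
Forward (SGD per ZAR) = 0.06416 × 1.0273391 / 1.0020089 = 0.06578193.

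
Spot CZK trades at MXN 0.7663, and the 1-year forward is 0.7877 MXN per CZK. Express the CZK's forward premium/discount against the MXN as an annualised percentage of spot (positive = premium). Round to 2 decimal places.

T = 1 year.
Period premium: (0.7877 − 0.7663)/0.7663 = 0.0279264.
×(1/T) gives 2.79% p.a.

+2.79%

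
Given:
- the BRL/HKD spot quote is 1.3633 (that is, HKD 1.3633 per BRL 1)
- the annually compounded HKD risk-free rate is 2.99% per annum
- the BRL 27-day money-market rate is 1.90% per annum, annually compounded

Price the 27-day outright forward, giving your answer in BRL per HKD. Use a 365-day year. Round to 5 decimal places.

T = 27/365 years.
Growth of 1 HKD over T: (1 + 0.0299)^(27/365) = 1.0021817.
Growth of 1 BRL over T: (1 + 0.0190)^(27/365) = 1.0013933.
CIP: F = S · (grow HKD)/(grow BRL) = 1.3633 × 1.0021817/1.0013933 = 1.364373 HKD per BRL.
Quoted the other way: 1/1.364373 = 0.73294 BRL per HKD.

0.73294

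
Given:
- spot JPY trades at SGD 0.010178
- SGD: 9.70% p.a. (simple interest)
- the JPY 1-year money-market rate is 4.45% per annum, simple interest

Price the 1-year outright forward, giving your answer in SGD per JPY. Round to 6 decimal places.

0.010690

T = 1 year.
SGD accumulates by 1 + 0.0970×1 = 1.097000.
JPY accumulates by 1 + 0.0445×1 = 1.044500.
So F = 0.010178 × 1.097000 / 1.044500 = 0.01068958 (SGD/JPY).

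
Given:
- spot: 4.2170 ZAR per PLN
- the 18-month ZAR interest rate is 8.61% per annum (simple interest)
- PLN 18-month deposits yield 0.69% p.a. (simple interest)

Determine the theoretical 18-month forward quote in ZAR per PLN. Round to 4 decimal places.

4.7128

T = 18/12 years.
ZAR growth factor: 1 + 0.0861×18/12 = 1.129150.
Growth of 1 PLN over T: 1 + 0.0069×18/12 = 1.010350.
So F = 4.217 × 1.129150 / 1.010350 = 4.712848 (ZAR/PLN).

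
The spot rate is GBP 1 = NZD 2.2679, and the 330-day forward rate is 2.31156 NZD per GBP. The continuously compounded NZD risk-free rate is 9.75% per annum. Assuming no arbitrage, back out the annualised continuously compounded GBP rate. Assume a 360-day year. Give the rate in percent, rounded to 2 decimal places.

T = 330/360 years.
F/S = 2.31156/2.2679 = 1.0192513 = (growth of NZD) / (growth of GBP).
The NZD side grows by e^(0.0975×330/360) = 1.0934906.
So the GBP growth factor = 1.0728371.
r = ln(1.0728371)/(330/360) = 0.076698 → 7.67%.

7.67%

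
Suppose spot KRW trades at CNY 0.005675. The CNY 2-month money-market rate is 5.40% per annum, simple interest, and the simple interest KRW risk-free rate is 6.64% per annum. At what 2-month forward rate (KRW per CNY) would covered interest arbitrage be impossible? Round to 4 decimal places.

176.5724

T = 2/12 years.
CNY accumulates by 1 + 0.0540×2/12 = 1.009000.
KRW growth factor: 1 + 0.0664×2/12 = 1.011066667.
Forward (CNY per KRW) = 0.005675 × 1.009000 / 1.011066667 = 0.00566340004.
Quoted the other way: 1/0.00566340004 = 176.5724 KRW per CNY.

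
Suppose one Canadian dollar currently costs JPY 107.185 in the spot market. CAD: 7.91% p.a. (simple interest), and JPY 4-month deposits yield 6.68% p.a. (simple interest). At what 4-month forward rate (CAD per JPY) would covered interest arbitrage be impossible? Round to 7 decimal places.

T = 4/12 years.
JPY accumulates by 1 + 0.0668×4/12 = 1.0222667.
Growth of 1 CAD over T: 1 + 0.0791×4/12 = 1.0263667.
Forward (JPY per CAD) = 107.185 × 1.0222667 / 1.0263667 = 106.7568.
Invert for CAD per JPY: 1 / 106.7568 = 0.0093671.

0.0093671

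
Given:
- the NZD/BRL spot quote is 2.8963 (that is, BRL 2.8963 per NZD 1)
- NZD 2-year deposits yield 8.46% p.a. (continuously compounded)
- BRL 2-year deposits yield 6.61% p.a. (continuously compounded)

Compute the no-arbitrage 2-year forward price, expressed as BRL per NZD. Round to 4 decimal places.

2.7911

T = 2 years.
Growth of 1 BRL over T: e^(0.0661×2) = 1.1413366.
NZD growth factor: e^(0.0846×2) = 1.184357.
So F = 2.8963 × 1.1413366 / 1.184357 = 2.791095 (BRL/NZD).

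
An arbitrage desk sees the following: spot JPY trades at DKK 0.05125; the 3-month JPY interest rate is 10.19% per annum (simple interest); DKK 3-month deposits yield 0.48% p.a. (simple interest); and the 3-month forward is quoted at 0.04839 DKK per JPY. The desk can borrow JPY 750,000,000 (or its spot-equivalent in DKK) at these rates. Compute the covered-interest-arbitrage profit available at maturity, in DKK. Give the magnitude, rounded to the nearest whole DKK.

T = 3/12 years.
Invest the JPY and cover forward: 750,000,000 × 1.025475 × 0.04839 = DKK 37,217,051.44.
Convert at spot and invest in DKK: 750,000,000 × 0.05125 × 1.001200 = DKK 38,483,625.00.
The quoted forward undervalues JPY, so borrow JPY, convert to DKK at spot, deposit the DKK at 0.48%, and buy JPY forward at 0.04839 to cover the loan.
Arbitrage profit = |37,217,051.44 − 38,483,625.00| = DKK 1,266,574.

DKK 1,266,574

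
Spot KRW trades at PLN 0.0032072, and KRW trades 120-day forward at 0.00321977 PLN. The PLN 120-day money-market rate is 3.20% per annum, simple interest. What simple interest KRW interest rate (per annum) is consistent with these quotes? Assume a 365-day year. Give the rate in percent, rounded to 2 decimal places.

2.00%

T = 120/365 years.
F/S = 0.00321977/0.0032072 = 1.0039193 = (growth of PLN) / (growth of KRW).
The PLN side grows by 1 + 0.0320×120/365 = 1.0105205.
So the KRW growth factor = 1.0065754.
r = (1.0065754 − 1)/(120/365) = 0.020000 → 2.00%.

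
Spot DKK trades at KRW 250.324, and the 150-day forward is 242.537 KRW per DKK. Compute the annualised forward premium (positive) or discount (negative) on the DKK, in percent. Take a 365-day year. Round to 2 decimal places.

T = 150/365 years.
Period premium: (242.537 − 250.324)/250.324 = -0.0311077.
Annualise by dividing by T: -0.0311077 / (150/365) = -0.075695 → -7.57%.

-7.57%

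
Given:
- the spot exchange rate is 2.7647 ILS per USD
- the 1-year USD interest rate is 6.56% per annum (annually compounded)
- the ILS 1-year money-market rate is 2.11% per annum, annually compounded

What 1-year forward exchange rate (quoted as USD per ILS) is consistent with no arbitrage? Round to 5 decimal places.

T = 1 year.
ILS growth factor: (1 + 0.0211)^1 = 1.021100.
USD accumulates by (1 + 0.0656)^1 = 1.065600.
Forward (ILS per USD) = 2.7647 × 1.021100 / 1.065600 = 2.649245.
Quoted the other way: 1/2.649245 = 0.37747 USD per ILS.

0.37747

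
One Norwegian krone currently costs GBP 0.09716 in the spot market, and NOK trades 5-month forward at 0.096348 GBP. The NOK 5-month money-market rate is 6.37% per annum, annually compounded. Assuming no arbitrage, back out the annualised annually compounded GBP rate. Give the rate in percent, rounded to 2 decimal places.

T = 5/12 years.
F/S = 0.096348/0.09716 = 0.9916427 = (growth of GBP) / (growth of NOK).
The NOK side grows by (1 + 0.0637)^(5/12) = 1.0260645.
That pins the GBP growth at 1.0174894.
Annualise: 1.0174894^(12/5) − 1 = 0.042490 = 4.25%.

4.25%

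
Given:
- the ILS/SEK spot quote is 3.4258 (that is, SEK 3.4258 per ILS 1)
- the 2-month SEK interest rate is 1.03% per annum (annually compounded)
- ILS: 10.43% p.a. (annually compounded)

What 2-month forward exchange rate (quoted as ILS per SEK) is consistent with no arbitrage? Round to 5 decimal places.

T = 2/12 years.
SEK accumulates by (1 + 0.0103)^(2/12) = 1.0017093.
ILS accumulates by (1 + 0.1043)^(2/12) = 1.0166727.
Forward (SEK per ILS) = 3.4258 × 1.0017093 / 1.0166727 = 3.375379.
Quoted the other way: 1/3.375379 = 0.29626 ILS per SEK.

0.29626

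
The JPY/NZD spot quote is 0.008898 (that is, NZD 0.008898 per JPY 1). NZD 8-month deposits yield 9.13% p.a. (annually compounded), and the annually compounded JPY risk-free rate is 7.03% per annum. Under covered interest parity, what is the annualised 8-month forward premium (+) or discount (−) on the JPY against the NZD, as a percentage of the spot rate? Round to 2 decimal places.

+1.96%

T = 8/12 years.
CIP forward (NZD per JPY) = 0.008898 × 1.0599762/1.046334 = 0.009014013.
(F − S)/S ÷ T = (0.009014013 − 0.008898)/0.008898/(8/12) = 0.019557 → 1.96%.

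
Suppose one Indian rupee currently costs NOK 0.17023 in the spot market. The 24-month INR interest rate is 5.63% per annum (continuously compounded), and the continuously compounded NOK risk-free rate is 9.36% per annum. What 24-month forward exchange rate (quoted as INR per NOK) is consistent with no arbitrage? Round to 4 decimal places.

T = 2 years.
NOK growth factor: e^(0.0936×2) = 1.2058684.
INR growth factor: e^(0.0563×2) = 1.1191842.
Forward (NOK per INR) = 0.17023 × 1.2058684 / 1.1191842 = 0.1834148.
Invert for INR per NOK: 1 / 0.1834148 = 5.4521.

5.4521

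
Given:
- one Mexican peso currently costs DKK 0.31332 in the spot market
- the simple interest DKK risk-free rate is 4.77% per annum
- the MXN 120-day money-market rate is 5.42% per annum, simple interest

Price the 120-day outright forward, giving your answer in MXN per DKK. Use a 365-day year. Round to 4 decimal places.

T = 120/365 years.
DKK growth factor: 1 + 0.0477×120/365 = 1.0156822.
Growth of 1 MXN over T: 1 + 0.0542×120/365 = 1.0178192.
So F = 0.31332 × 1.0156822 / 1.0178192 = 0.3126622 (DKK/MXN).
Quoted the other way: 1/0.3126622 = 3.1983 MXN per DKK.

3.1983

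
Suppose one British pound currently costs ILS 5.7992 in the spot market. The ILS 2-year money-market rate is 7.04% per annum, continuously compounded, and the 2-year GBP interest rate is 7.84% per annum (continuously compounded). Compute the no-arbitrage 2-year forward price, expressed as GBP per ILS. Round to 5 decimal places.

0.17522

T = 2 years.
ILS accumulates by e^(0.0704×2) = 1.1511944.
Growth of 1 GBP over T: e^(0.0784×2) = 1.1697616.
So F = 5.7992 × 1.1511944 / 1.1697616 = 5.707151 (ILS/GBP).
Invert for GBP per ILS: 1 / 5.707151 = 0.17522.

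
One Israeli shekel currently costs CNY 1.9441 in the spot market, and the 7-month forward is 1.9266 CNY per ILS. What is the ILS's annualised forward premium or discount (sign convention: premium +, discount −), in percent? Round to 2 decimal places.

T = 7/12 years.
Period premium: (1.9266 − 1.9441)/1.9441 = -0.0090016.
Per annum: -0.0090016 / (7/12) = -0.015431 = -1.54%.

-1.54%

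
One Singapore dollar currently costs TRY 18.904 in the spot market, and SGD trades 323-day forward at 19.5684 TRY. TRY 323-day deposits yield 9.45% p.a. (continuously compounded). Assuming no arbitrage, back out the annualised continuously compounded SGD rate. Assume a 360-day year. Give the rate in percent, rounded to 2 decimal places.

T = 323/360 years.
By CIP, F/S equals the TRY-to-SGD growth ratio: 19.5684/18.904 = 1.0351460.
TRY growth factor: e^(0.0945×323/360) = 1.0884857.
So the SGD growth factor = 1.0515287.
r = ln(1.0515287)/(323/360) = 0.056001 → 5.60%.

5.60%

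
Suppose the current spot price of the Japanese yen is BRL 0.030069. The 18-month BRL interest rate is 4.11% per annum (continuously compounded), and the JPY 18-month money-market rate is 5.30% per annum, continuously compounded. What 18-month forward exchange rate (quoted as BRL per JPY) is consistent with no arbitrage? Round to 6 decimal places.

0.029537

T = 18/12 years.
Growth of 1 BRL over T: e^(0.0411×18/12) = 1.063590.
JPY growth factor: e^(0.0530×18/12) = 1.0827456.
CIP: F = S · (grow BRL)/(grow JPY) = 0.030069 × 1.063590/1.0827456 = 0.02953703 BRL per JPY.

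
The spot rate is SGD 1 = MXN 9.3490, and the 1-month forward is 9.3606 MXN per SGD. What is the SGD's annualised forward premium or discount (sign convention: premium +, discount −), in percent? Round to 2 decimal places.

T = 1/12 years.
Period premium: (9.3606 − 9.349)/9.349 = 0.0012408.
Per annum: 0.0012408 / (1/12) = 0.014890 = 1.49%.

+1.49%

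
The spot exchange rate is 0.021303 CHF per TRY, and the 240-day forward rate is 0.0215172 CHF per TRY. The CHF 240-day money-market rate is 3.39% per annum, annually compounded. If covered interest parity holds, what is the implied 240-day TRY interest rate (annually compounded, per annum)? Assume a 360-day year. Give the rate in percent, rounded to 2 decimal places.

T = 240/360 years.
F/S = 0.0215172/0.021303 = 1.0100549 = (growth of CHF) / (growth of TRY).
CHF growth factor: (1 + 0.0339)^(240/360) = 1.0224742.
So the TRY growth factor = 1.0122957.
Annualise: 1.0122957^(360/240) − 1 = 0.018500 = 1.85%.

1.85%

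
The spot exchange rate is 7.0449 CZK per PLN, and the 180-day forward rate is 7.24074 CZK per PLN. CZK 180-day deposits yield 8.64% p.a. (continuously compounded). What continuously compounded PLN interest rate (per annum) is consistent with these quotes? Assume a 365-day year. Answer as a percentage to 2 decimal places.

T = 180/365 years.
By CIP, F/S equals the CZK-to-PLN growth ratio: 7.24074/7.0449 = 1.0277988.
The CZK side grows by e^(0.0864×180/365) = 1.043529.
Hence g_PLN = 1.0153047.
Take logs: ln 1.0153047 / (180/365) = 0.030799, so 3.08%.

3.08%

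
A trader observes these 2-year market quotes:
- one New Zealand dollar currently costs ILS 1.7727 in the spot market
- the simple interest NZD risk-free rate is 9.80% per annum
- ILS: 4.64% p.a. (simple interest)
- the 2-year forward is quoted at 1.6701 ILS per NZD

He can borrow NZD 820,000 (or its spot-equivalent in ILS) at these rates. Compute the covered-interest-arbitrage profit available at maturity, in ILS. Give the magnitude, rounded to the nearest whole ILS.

T = 2 years.
Route A — deposit NZD, sell forward: 820,000 × 1.196000 × 1.6701 = ILS 1,637,900.47.
Route B — convert at spot, deposit ILS: 820,000 × 1.7727 × 1.092800 = ILS 1,588,509.38.
The quoted forward overvalues NZD, so borrow ILS, buy NZD at spot, deposit the NZD at 9.80%, and sell the proceeds forward at 1.6701.
Arbitrage profit = |1,637,900.47 − 1,588,509.38| = ILS 49,391.

ILS 49,391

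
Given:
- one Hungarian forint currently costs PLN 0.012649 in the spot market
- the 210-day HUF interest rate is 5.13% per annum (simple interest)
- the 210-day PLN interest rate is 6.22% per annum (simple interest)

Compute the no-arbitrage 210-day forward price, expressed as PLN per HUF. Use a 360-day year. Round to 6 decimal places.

T = 210/360 years.
Growth of 1 PLN over T: 1 + 0.0622×210/360 = 1.0362833.
Growth of 1 HUF over T: 1 + 0.0513×210/360 = 1.029925.
Forward (PLN per HUF) = 0.012649 × 1.0362833 / 1.029925 = 0.01272709.

0.012727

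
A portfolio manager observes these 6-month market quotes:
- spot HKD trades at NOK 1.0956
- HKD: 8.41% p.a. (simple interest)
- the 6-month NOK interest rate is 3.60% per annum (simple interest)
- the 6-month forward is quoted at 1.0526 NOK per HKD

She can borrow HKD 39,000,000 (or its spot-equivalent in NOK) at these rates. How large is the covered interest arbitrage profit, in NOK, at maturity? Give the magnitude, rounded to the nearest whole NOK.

NOK 719,900

T = 6/12 years.
Invest the HKD and cover forward: 39,000,000 × 1.042050 × 1.0526 = NOK 42,777,611.37.
Convert at spot and invest in NOK: 39,000,000 × 1.0956 × 1.018000 = NOK 43,497,511.20.
The quoted forward undervalues HKD, so borrow HKD, convert to NOK at spot, deposit the NOK at 3.60%, and buy HKD forward at 1.0526 to cover the loan.
The gap between the two covered legs is NOK 719,900.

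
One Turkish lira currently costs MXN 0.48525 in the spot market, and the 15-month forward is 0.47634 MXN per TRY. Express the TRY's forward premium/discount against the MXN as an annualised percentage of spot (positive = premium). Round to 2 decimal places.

-1.47%

T = 15/12 years.
Period premium: (0.47634 − 0.48525)/0.48525 = -0.0183617.
×(1/T) gives -1.47% p.a.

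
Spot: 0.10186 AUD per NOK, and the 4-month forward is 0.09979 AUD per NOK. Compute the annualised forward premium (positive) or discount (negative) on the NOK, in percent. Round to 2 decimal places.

T = 4/12 years.
(F − S)/S = (0.09979 − 0.10186)/0.10186 = -0.0203220.
Annualise by dividing by T: -0.0203220 / (4/12) = -0.060966 → -6.10%.

-6.10%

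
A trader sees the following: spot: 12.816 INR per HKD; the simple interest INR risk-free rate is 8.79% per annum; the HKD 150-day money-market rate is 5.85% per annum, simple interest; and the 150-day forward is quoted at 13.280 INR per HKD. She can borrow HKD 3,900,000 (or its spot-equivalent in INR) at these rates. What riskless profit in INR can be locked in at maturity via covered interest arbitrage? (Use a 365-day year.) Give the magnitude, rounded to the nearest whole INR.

T = 150/365 years.
Keep in HKD, deliver into the forward: 3,900,000·1.0240410959·13.280 = INR 53,037,136.44.
Swap to INR now, deposit: 3,900,000·12.816·1.0361232877 = INR 51,787,928.62.
The quoted forward overvalues HKD, so borrow INR, buy HKD at spot, deposit the HKD at 5.85%, and sell the proceeds forward at 13.280.
Profit = 53,037,136.44 − 51,787,928.62 = INR 1,249,208.

INR 1,249,208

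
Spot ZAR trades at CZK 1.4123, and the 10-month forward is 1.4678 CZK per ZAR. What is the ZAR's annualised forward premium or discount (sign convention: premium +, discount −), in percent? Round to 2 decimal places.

+4.72%

T = 10/12 years.
ZAR trades forward at +3.92976% vs spot over the period.
Annualise by dividing by T: 0.0392976 / (10/12) = 0.047157 → 4.72%.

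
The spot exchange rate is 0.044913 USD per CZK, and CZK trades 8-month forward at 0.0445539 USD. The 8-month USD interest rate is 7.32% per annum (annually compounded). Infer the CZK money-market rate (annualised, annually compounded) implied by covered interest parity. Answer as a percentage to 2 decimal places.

T = 8/12 years.
CIP gives F = S · g_USD/g_CZK, so g_USD/g_CZK = 0.0445539/0.044913 = 0.9920045.
The USD side grows by (1 + 0.0732)^(8/12) = 1.0482232.
So the CZK growth factor = 1.0566718.
r = 1.0566718^(12/8) − 1 = 0.086201 → 8.62%.

8.62%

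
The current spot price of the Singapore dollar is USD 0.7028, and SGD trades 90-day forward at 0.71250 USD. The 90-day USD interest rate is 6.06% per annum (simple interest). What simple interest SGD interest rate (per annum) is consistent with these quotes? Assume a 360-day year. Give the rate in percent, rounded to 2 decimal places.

T = 90/360 years.
F/S = 0.7125/0.7028 = 1.0138019 = (growth of USD) / (growth of SGD).
The USD side grows by 1 + 0.0606×90/360 = 1.015150.
So the SGD growth factor = 1.0013297.
(1.0013297 − 1)/T = 0.005319, i.e. 0.53%.

0.53%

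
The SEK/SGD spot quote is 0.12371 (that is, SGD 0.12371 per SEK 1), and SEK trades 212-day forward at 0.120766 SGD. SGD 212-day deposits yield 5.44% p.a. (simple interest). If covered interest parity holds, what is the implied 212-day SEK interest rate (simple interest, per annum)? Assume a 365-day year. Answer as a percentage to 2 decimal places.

T = 212/365 years.
CIP gives F = S · g_SGD/g_SEK, so g_SGD/g_SEK = 0.120766/0.12371 = 0.9762024.
SGD growth factor: 1 + 0.0544×212/365 = 1.0315967.
That pins the SEK growth at 1.0567447.
r = (1.0567447 − 1)/(212/365) = 0.097697 → 9.77%.

9.77%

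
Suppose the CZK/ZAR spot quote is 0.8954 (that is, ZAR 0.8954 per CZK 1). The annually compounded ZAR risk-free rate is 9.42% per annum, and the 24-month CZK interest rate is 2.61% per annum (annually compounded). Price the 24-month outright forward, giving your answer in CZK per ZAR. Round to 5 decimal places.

0.98213

T = 2 years.
Growth of 1 ZAR over T: (1 + 0.0942)^2 = 1.1972736.
CZK growth factor: (1 + 0.0261)^2 = 1.0528812.
So F = 0.8954 × 1.1972736 / 1.0528812 = 1.018195 (ZAR/CZK).
Invert for CZK per ZAR: 1 / 1.018195 = 0.98213.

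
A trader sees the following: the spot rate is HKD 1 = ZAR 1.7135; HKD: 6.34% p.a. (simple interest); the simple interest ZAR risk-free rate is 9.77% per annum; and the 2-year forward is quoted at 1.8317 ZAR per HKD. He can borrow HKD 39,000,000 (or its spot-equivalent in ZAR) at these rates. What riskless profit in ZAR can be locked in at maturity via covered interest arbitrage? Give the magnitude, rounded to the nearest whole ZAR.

ZAR 610,025

T = 2 years.
Route A — deposit HKD, sell forward: 39,000,000 × 1.126800 × 1.8317 = ZAR 80,494,422.84.
Route B — convert at spot, deposit ZAR: 39,000,000 × 1.7135 × 1.195400 = ZAR 79,884,398.10.
The quoted forward overvalues HKD, so borrow ZAR, buy HKD at spot, deposit the HKD at 6.34%, and sell the proceeds forward at 1.8317.
Arbitrage profit = |80,494,422.84 − 79,884,398.10| = ZAR 610,025.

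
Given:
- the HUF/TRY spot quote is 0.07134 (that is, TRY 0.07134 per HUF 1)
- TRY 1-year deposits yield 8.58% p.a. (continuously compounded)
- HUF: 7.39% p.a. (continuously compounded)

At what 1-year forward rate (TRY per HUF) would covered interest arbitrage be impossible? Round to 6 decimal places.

T = 1 year.
TRY accumulates by e^(0.0858×1) = 1.0895884.
HUF growth factor: e^(0.0739×1) = 1.0766991.
So F = 0.07134 × 1.0895884 / 1.0766991 = 0.07219402 (TRY/HUF).

0.072194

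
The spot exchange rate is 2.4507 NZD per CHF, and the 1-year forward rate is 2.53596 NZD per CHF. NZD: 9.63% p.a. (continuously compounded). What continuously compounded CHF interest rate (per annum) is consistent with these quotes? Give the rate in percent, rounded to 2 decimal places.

T = 1 year.
By CIP, F/S equals the NZD-to-CHF growth ratio: 2.53596/2.4507 = 1.0347901.
NZD growth factor: e^(0.0963×1) = 1.1010893.
Hence g_CHF = 1.0640702.
r = ln(1.0640702)/1 = 0.062101 → 6.21%.

6.21%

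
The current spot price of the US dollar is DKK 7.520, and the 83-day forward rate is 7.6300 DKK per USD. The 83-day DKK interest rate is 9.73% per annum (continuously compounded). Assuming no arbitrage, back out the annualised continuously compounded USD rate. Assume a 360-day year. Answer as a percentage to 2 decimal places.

3.43%

T = 83/360 years.
By CIP, F/S equals the DKK-to-USD growth ratio: 7.63/7.52 = 1.0146277.
The DKK side grows by e^(0.0973×83/360) = 1.0226866.
So the USD growth factor = 1.0079427.
r = ln(1.0079427)/(83/360) = 0.034314 → 3.43%.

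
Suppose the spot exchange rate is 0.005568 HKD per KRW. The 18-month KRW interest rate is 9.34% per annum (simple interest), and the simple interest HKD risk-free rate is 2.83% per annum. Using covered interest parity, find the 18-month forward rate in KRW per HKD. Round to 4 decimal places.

196.4213

T = 18/12 years.
HKD accumulates by 1 + 0.0283×18/12 = 1.042450.
KRW growth factor: 1 + 0.0934×18/12 = 1.140100.
CIP: F = S · (grow HKD)/(grow KRW) = 0.005568 × 1.042450/1.140100 = 0.00509109868 HKD per KRW.
Invert for KRW per HKD: 1 / 0.00509109868 = 196.4213.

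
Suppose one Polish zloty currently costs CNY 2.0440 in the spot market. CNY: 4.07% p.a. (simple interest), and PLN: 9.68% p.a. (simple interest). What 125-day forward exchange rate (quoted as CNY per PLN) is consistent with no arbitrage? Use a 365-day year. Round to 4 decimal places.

T = 125/365 years.
CNY accumulates by 1 + 0.0407×125/365 = 1.0139384.
Growth of 1 PLN over T: 1 + 0.0968×125/365 = 1.0331507.
CIP: F = S · (grow CNY)/(grow PLN) = 2.044 × 1.0139384/1.0331507 = 2.005990 CNY per PLN.

2.0060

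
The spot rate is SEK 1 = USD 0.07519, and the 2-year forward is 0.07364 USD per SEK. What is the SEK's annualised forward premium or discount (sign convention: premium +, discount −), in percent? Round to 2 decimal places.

T = 2 years.
Period premium: (0.07364 − 0.07519)/0.07519 = -0.0206144.
×(1/T) gives -1.03% p.a.

-1.03%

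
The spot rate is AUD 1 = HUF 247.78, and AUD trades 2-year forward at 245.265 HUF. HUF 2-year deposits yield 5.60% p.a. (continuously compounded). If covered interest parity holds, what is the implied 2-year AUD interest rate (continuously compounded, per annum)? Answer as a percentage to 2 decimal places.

6.11%

T = 2 years.
CIP gives F = S · g_HUF/g_AUD, so g_HUF/g_AUD = 245.265/247.78 = 0.9898499.
The HUF side grows by e^(0.0560×2) = 1.1185129.
Hence g_AUD = 1.1299823.
Take logs: ln 1.1299823 / 2 = 0.061101, so 6.11%.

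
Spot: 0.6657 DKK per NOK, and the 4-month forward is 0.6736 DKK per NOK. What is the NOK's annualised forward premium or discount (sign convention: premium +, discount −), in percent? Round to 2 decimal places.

T = 4/12 years.
Period premium: (0.6736 − 0.6657)/0.6657 = 0.0118672.
×(1/T) gives 3.56% p.a.

+3.56%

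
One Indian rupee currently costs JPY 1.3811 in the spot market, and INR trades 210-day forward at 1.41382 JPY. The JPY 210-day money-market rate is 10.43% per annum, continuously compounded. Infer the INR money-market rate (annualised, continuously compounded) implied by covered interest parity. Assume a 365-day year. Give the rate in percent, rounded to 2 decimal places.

T = 210/365 years.
By CIP, F/S equals the JPY-to-INR growth ratio: 1.41382/1.3811 = 1.0236913.
JPY growth factor: e^(0.1043×210/365) = 1.0618453.
Hence g_INR = 1.037271.
r = ln(1.037271)/(210/365) = 0.063603 → 6.36%.

6.36%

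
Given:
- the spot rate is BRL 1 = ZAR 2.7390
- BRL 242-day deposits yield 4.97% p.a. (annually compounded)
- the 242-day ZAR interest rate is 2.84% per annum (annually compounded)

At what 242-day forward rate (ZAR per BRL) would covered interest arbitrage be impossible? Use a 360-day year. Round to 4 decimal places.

T = 242/360 years.
ZAR growth factor: (1 + 0.0284)^(242/360) = 1.0190034.
BRL accumulates by (1 + 0.0497)^(242/360) = 1.0331431.
CIP: F = S · (grow ZAR)/(grow BRL) = 2.739 × 1.0190034/1.0331431 = 2.701514 ZAR per BRL.

2.7015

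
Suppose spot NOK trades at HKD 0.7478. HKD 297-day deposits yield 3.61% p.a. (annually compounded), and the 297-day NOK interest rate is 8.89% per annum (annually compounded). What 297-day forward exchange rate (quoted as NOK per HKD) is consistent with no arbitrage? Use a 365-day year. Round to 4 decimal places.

1.3924

T = 297/365 years.
HKD accumulates by (1 + 0.0361)^(297/365) = 1.0292771.
NOK accumulates by (1 + 0.0889)^(297/365) = 1.0717589.
CIP: F = S · (grow HKD)/(grow NOK) = 0.7478 × 1.0292771/1.0717589 = 0.7181591 HKD per NOK.
Invert for NOK per HKD: 1 / 0.7181591 = 1.3924.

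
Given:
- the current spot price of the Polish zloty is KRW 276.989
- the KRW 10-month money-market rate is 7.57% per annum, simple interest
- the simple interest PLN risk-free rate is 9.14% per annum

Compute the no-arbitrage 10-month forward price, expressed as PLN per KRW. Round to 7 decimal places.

0.0036547

T = 10/12 years.
Growth of 1 KRW over T: 1 + 0.0757×10/12 = 1.0630833.
Growth of 1 PLN over T: 1 + 0.0914×10/12 = 1.0761667.
So F = 276.989 × 1.0630833 / 1.0761667 = 273.6215 (KRW/PLN).
Quoted the other way: 1/273.6215 = 0.0036547 PLN per KRW.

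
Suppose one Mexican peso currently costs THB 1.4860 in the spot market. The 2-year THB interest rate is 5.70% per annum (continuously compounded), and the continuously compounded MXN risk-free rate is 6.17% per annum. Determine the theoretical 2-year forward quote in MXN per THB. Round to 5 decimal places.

0.67930

T = 2 years.
THB accumulates by e^(0.0570×2) = 1.1207521.
MXN growth factor: e^(0.0617×2) = 1.1313369.
CIP: F = S · (grow THB)/(grow MXN) = 1.486 × 1.1207521/1.1313369 = 1.472097 THB per MXN.
Quoted the other way: 1/1.472097 = 0.67930 MXN per THB.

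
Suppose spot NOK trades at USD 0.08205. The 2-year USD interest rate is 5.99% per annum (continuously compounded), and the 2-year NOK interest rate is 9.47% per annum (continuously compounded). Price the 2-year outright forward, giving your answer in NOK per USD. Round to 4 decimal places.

T = 2 years.
Growth of 1 USD over T: e^(0.0599×2) = 1.12727137.
NOK growth factor: e^(0.0947×2) = 1.20852427.
So F = 0.08205 × 1.12727137 / 1.20852427 = 0.076533520 (USD/NOK).
Invert for NOK per USD: 1 / 0.076533520 = 13.0662.

13.0662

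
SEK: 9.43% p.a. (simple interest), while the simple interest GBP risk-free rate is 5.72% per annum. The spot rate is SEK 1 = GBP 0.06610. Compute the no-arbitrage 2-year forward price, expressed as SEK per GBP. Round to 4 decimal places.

T = 2 years.
GBP growth factor: 1 + 0.0572×2 = 1.114400.
SEK accumulates by 1 + 0.0943×2 = 1.188600.
Forward (GBP per SEK) = 0.0661 × 1.114400 / 1.188600 = 0.061973616.
Quoted the other way: 1/0.061973616 = 16.1359 SEK per GBP.

16.1359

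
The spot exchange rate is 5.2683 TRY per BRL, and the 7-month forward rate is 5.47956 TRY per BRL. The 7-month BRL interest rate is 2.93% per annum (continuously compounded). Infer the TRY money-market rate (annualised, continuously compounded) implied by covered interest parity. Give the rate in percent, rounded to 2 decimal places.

T = 7/12 years.
CIP gives F = S · g_TRY/g_BRL, so g_TRY/g_BRL = 5.47956/5.2683 = 1.0401002.
The BRL side grows by e^(0.0293×7/12) = 1.0172386.
That pins the TRY growth at 1.0580301.
r = ln(1.0580301)/(7/12) = 0.096701 → 9.67%.

9.67%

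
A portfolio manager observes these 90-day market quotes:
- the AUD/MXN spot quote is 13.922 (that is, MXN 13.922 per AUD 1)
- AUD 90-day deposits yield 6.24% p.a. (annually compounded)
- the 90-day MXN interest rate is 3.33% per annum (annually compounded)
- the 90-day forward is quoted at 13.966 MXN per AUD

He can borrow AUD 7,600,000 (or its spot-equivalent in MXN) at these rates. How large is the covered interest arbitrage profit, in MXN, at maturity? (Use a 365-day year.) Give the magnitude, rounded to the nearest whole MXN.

MXN 1,072,392

T = 90/365 years.
Keep in AUD, deliver into the forward: 7,600,000·1.01503726764·13.966 = MXN 107,737,679.65.
Swap to MXN now, deposit: 7,600,000·13.922·1.00810991627 = MXN 106,665,287.53.
The quoted forward overvalues AUD, so borrow MXN, buy AUD at spot, deposit the AUD at 6.24%, and sell the proceeds forward at 13.966.
Profit = 107,737,679.65 − 106,665,287.53 = MXN 1,072,392.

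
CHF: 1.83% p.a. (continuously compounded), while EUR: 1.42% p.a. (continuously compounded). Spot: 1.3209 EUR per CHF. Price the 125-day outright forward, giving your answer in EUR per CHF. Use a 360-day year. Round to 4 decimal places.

T = 125/360 years.
EUR accumulates by e^(0.0142×125/360) = 1.0049427.
CHF growth factor: e^(0.0183×125/360) = 1.0063744.
Forward (EUR per CHF) = 1.3209 × 1.0049427 / 1.0063744 = 1.319021.

1.3190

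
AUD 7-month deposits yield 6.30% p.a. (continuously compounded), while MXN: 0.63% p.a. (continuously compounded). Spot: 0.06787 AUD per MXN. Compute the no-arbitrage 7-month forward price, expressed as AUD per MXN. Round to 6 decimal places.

T = 7/12 years.
Growth of 1 AUD over T: e^(0.0630×7/12) = 1.0374336.
Growth of 1 MXN over T: e^(0.0063×7/12) = 1.0036818.
CIP: F = S · (grow AUD)/(grow MXN) = 0.06787 × 1.0374336/1.0036818 = 0.07015233 AUD per MXN.

0.070152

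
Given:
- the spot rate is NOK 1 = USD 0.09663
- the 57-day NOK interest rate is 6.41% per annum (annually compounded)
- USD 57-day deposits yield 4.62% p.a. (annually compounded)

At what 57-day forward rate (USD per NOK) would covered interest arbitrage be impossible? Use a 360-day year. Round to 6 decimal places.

0.096371

T = 57/360 years.
USD growth factor: (1 + 0.0462)^(57/360) = 1.0071767.
NOK accumulates by (1 + 0.0641)^(57/360) = 1.0098857.
CIP: F = S · (grow USD)/(grow NOK) = 0.09663 × 1.0071767/1.0098857 = 0.09637079 USD per NOK.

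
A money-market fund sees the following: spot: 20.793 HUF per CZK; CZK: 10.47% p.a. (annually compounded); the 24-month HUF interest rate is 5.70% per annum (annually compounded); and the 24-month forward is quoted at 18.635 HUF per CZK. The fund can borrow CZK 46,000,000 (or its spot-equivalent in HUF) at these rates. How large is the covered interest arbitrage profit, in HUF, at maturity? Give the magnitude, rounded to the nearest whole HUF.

HUF 22,517,502

T = 2 years.
Route A — deposit CZK, sell forward: 46,000,000 × 1.22036209 × 18.635 = HUF 1,046,106,587.17.
Route B — convert at spot, deposit HUF: 46,000,000 × 20.793 × 1.117249 = HUF 1,068,624,089.02.
The quoted forward undervalues CZK, so borrow CZK, convert to HUF at spot, deposit the HUF at 5.70%, and buy CZK forward at 18.635 to cover the loan.
Profit = 1,068,624,089.02 − 1,046,106,587.17 = HUF 22,517,502.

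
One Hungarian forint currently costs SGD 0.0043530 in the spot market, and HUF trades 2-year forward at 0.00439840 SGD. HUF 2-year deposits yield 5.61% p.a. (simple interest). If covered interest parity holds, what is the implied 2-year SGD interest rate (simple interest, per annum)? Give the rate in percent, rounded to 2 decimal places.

T = 2 years.
By CIP, F/S equals the SGD-to-HUF growth ratio: 0.0043984/0.004353 = 1.0104296.
The HUF side grows by 1 + 0.0561×2 = 1.112200.
So the SGD growth factor = 1.1237998.
r = (1.1237998 − 1)/2 = 0.061900 → 6.19%.

6.19%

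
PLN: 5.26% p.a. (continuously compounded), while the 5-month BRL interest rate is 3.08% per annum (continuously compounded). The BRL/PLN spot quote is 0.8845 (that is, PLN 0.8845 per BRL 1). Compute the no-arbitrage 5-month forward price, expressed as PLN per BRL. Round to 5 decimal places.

0.89257

T = 5/12 years.
PLN accumulates by e^(0.0526×5/12) = 1.0221586.
BRL accumulates by e^(0.0308×5/12) = 1.012916.
Forward (PLN per BRL) = 0.8845 × 1.0221586 / 1.012916 = 0.8925708.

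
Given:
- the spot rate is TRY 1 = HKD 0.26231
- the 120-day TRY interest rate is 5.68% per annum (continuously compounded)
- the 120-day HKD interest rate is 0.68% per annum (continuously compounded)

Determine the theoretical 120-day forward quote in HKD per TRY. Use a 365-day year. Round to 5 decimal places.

0.25803

T = 120/365 years.
Growth of 1 HKD over T: e^(0.0068×120/365) = 1.0022381.
TRY growth factor: e^(0.0568×120/365) = 1.0188494.
So F = 0.26231 × 1.0022381 / 1.0188494 = 0.2580333 (HKD/TRY).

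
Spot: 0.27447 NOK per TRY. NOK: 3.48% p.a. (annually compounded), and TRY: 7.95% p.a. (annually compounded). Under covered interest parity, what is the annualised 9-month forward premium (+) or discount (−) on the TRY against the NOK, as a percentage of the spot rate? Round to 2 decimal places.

T = 9/12 years.
CIP forward (NOK per TRY) = 0.27447 × 1.0259881/1.0590513 = 0.26590115.
(F − S)/S ÷ T = (0.26590115 − 0.27447)/0.27447/(9/12) = -0.041626 → -4.16%.

-4.16%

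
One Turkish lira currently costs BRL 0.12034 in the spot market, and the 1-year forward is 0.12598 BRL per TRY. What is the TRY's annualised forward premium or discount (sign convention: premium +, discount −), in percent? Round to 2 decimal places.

T = 1 year.
Period premium: (0.12598 − 0.12034)/0.12034 = 0.0468672.
×(1/T) gives 4.69% p.a.

+4.69%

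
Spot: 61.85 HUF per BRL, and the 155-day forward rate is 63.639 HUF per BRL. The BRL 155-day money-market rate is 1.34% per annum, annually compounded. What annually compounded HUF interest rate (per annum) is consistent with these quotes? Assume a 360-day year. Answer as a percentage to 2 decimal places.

T = 155/360 years.
F/S = 63.639/61.85 = 1.0289248 = (growth of HUF) / (growth of BRL).
BRL growth factor: (1 + 0.0134)^(155/360) = 1.0057476.
That pins the HUF growth at 1.0348386.
Annualise: 1.0348386^(360/155) − 1 = 0.082787 = 8.28%.

8.28%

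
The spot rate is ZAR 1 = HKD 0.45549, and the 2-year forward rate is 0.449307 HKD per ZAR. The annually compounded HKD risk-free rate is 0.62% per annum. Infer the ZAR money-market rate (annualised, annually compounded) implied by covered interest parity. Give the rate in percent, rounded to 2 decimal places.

T = 2 years.
F/S = 0.449307/0.45549 = 0.9864256 = (growth of HKD) / (growth of ZAR).
The HKD side grows by (1 + 0.0062)^2 = 1.0124384.
That pins the ZAR growth at 1.0263708.
r = 1.0263708^(1/2) − 1 = 0.013100 → 1.31%.

1.31%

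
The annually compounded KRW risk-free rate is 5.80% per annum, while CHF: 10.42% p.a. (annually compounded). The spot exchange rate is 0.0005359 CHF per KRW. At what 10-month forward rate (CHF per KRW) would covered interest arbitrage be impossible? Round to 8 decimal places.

T = 10/12 years.
Growth of 1 CHF over T: (1 + 0.1042)^(10/12) = 1.0861083.
KRW growth factor: (1 + 0.0580)^(10/12) = 1.0481048.
CIP: F = S · (grow CHF)/(grow KRW) = 0.0005359 × 1.0861083/1.0481048 = 0.0005553313 CHF per KRW.

0.00055533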